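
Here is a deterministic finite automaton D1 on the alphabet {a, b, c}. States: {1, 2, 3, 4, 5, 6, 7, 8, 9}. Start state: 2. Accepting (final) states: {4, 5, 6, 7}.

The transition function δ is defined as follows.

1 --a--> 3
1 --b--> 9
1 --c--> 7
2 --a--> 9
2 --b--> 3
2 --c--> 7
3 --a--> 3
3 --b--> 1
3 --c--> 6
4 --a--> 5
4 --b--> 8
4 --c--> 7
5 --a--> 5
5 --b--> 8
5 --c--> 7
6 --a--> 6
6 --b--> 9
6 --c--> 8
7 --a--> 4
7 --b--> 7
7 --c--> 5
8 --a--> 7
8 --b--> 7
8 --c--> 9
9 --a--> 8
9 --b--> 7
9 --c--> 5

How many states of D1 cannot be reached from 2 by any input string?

A breadth-first search from the start state visits every state.

0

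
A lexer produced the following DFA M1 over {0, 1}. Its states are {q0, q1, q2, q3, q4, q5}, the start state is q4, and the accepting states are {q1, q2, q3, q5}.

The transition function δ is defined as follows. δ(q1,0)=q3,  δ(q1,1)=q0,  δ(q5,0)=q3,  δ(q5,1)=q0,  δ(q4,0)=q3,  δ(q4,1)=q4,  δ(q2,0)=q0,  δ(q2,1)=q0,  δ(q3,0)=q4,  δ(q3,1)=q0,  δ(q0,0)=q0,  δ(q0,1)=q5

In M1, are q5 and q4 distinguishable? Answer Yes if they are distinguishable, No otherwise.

Yes

First remove the unreachable states {q1,q2}; 4 states remain.
Start with accepting vs non-accepting: {q3,q5} | {q0,q4}.
Refine {q3,q5} on symbol 0: members go to different blocks, giving {q3} and {q5}.
On input 0, block {q0,q4} splits into {q0} and {q4}.
The partition is now stable with 4 blocks: {q3} | {q0} | {q5} | {q4}.
q5 and q4 end up in different blocks, so they are distinguishable. For instance, the string 'ε' is accepted from only q5.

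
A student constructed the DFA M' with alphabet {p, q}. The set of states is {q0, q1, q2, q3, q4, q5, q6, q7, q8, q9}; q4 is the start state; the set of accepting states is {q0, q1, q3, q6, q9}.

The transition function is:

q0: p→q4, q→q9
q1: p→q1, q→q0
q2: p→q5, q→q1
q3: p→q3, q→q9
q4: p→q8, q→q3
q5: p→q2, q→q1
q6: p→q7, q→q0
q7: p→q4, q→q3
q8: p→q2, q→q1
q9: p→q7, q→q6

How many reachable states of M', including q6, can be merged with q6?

Every state is reachable, so we keep all 10.
Initial partition by acceptance: {q0,q1,q3,q6,q9} | {q2,q4,q5,q7,q8}.
Refine {q0,q1,q3,q6,q9} on symbol p: members go to different blocks, giving {q0,q6,q9} and {q1,q3}.
No further refinement is possible. Final partition (3 blocks): {q0,q6,q9} | {q2,q4,q5,q7,q8} | {q1,q3}.
State q6 belongs to the block {q0,q6,q9}, which has 3 states.

3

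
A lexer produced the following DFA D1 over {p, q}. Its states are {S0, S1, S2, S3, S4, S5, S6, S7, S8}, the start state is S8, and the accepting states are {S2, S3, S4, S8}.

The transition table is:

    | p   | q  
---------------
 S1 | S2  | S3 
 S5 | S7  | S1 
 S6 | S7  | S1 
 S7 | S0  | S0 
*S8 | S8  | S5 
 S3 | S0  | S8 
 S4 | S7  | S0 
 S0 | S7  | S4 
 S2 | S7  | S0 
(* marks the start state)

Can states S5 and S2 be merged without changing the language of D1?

No

First remove the unreachable states {S6}; 8 states remain.
P0 = {S2,S3,S4,S8} | {S0,S1,S5,S7}.
On input p, block {S2,S3,S4,S8} splits into {S2,S3,S4} and {S8}.
On input q, block {S2,S3,S4} splits into {S2,S4} and {S3}.
Refine {S0,S1,S5,S7} on symbol p: members go to different blocks, giving {S0,S5,S7} and {S1}.
On input q, block {S0,S5,S7} splits into {S0} and {S5} and {S7}.
Stable partition: {S2,S4} | {S0} | {S8} | {S3} | {S1} | {S5} | {S7} — 7 equivalence classes.
S5 and S2 end up in different blocks, so they are distinguishable. For instance, the string 'ε' is accepted from only S2.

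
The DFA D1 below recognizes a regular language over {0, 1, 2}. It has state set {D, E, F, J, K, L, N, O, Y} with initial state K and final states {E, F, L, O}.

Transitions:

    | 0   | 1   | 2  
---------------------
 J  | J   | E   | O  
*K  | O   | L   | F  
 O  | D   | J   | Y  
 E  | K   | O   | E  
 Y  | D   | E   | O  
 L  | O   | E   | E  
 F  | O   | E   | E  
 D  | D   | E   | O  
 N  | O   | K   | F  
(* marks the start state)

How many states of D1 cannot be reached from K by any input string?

1

Starting at K and following transitions, the reachable set is {D, E, F, J, K, L, O, Y}. That leaves N unreachable — 1 in total.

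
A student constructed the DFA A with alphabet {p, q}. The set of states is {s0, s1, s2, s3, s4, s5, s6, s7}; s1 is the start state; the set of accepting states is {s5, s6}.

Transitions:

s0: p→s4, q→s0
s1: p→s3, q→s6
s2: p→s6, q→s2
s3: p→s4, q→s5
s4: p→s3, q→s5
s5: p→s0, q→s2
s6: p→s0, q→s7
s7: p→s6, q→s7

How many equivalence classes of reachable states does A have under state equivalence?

All states are reachable from the start state.
Start with accepting vs non-accepting: {s5,s6} | {s0,s1,s2,s3,s4,s7}.
Split {s0,s1,s2,s3,s4,s7} by δ(·,p) → {s0,s1,s3,s4} and {s2,s7}.
Split {s0,s1,s3,s4} by δ(·,q) → {s1,s3,s4} and {s0}.
No further refinement is possible. Final partition (4 blocks): {s5,s6} | {s1,s3,s4} | {s2,s7} | {s0}.

4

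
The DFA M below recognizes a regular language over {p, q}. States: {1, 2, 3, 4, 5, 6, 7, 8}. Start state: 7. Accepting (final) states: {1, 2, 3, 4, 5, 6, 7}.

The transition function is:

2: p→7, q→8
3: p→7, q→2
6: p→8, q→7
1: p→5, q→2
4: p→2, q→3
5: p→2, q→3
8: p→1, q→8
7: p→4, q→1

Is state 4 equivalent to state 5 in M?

Yes

First remove the unreachable states {6}; 7 states remain.
P0 = {1,2,3,4,5,7} | {8}.
Split {1,2,3,4,5,7} by δ(·,q) → {1,3,4,5,7} and {2}.
Refine {1,3,4,5,7} on symbol p: members go to different blocks, giving {1,3,7} and {4,5}.
Refine {1,3,7} on symbol p: members go to different blocks, giving {1,7} and {3}.
Refine {1,7} on symbol q: members go to different blocks, giving {1} and {7}.
The partition is now stable with 6 blocks: {1} | {8} | {2} | {4,5} | {3} | {7}.
4 and 5 lie in the same block of the stable partition, so they are equivalent — no string distinguishes them.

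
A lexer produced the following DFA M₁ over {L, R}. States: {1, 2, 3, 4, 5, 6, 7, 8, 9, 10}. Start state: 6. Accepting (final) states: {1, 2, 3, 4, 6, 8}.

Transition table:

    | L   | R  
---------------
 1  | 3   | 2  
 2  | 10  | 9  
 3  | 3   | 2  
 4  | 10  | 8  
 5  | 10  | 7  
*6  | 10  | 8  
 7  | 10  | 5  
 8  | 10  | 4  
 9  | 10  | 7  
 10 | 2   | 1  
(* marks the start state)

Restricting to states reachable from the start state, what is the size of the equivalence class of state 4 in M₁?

3

All states are reachable from the start state.
P0 = {1,2,3,4,6,8} | {5,7,9,10}.
Refine {1,2,3,4,6,8} on symbol L: members go to different blocks, giving {2,4,6,8} and {1,3}.
On input R, block {2,4,6,8} splits into {4,6,8} and {2}.
Refine {5,7,9,10} on symbol L: members go to different blocks, giving {5,7,9} and {10}.
No further refinement is possible. Final partition (5 blocks): {4,6,8} | {5,7,9} | {1,3} | {2} | {10}.
The equivalence class containing 4 is {4,6,8}, of size 3.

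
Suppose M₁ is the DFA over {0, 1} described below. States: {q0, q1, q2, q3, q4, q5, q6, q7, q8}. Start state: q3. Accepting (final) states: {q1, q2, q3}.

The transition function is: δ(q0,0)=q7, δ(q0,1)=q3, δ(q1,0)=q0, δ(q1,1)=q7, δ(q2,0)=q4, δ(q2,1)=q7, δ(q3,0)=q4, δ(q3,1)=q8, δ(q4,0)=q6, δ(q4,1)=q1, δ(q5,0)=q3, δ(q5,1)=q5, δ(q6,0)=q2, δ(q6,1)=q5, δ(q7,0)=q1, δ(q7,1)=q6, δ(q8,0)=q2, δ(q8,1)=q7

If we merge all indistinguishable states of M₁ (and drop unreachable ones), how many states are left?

All states are reachable from the start state.
P0 = {q1,q2,q3} | {q0,q4,q5,q6,q7,q8}.
Split {q0,q4,q5,q6,q7,q8} by δ(·,0) → {q5,q6,q7,q8} and {q0,q4}.
Stable partition: {q1,q2,q3} | {q5,q6,q7,q8} | {q0,q4} — 3 equivalence classes.

3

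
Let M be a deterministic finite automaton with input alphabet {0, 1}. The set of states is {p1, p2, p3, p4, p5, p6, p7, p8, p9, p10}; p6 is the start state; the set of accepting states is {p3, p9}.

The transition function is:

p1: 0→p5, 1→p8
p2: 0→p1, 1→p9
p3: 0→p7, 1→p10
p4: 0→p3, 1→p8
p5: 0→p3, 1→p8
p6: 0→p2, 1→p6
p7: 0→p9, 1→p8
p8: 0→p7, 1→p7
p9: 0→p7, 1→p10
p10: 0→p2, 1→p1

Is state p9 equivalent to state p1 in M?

No

Reachable states from the start: {p1,p2,p3,p5,p6,p7,p8,p9,p10}. Unreachable: {p4} — drop them.
Initial partition by acceptance: {p3,p9} | {p1,p2,p5,p6,p7,p8,p10}.
Split {p1,p2,p5,p6,p7,p8,p10} by δ(·,0) → {p1,p2,p6,p8,p10} and {p5,p7}.
Split {p1,p2,p6,p8,p10} by δ(·,0) → {p2,p6,p10} and {p1,p8}.
Refine {p2,p6,p10} on symbol 0: members go to different blocks, giving {p6,p10} and {p2}.
Refine {p6,p10} on symbol 1: members go to different blocks, giving {p6} and {p10}.
On input 1, block {p1,p8} splits into {p1} and {p8}.
No further refinement is possible. Final partition (7 blocks): {p3,p9} | {p6} | {p5,p7} | {p1} | {p2} | {p10} | {p8}.
p9 and p1 end up in different blocks, so they are distinguishable. For instance, the string 'ε' is accepted from only p9.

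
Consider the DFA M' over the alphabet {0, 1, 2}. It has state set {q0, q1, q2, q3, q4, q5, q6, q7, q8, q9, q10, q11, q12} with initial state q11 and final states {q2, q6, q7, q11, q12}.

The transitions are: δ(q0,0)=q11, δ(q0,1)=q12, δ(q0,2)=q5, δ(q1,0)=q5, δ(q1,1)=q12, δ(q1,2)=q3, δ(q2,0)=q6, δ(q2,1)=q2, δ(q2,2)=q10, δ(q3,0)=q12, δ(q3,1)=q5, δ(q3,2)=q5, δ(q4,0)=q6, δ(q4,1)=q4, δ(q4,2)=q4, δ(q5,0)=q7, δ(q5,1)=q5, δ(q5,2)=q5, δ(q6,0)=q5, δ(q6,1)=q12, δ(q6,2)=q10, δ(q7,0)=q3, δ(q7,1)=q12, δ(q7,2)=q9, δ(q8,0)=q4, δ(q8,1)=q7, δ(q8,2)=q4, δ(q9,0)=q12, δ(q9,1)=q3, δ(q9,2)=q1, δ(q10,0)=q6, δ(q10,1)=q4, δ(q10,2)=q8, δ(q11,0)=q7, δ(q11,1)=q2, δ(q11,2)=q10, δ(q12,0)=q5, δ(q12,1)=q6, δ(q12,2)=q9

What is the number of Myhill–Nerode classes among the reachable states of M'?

First remove the unreachable states {q0}; 12 states remain.
Start with accepting vs non-accepting: {q2,q6,q7,q11,q12} | {q1,q3,q4,q5,q8,q9,q10}.
Refine {q2,q6,q7,q11,q12} on symbol 0: members go to different blocks, giving {q6,q7,q12} and {q2,q11}.
On input 0, block {q1,q3,q4,q5,q8,q9,q10} splits into {q3,q4,q5,q9,q10} and {q1,q8}.
Refine {q3,q4,q5,q9,q10} on symbol 2: members go to different blocks, giving {q3,q4,q5} and {q9,q10}.
The partition is now stable with 5 blocks: {q6,q7,q12} | {q3,q4,q5} | {q2,q11} | {q1,q8} | {q9,q10}.

5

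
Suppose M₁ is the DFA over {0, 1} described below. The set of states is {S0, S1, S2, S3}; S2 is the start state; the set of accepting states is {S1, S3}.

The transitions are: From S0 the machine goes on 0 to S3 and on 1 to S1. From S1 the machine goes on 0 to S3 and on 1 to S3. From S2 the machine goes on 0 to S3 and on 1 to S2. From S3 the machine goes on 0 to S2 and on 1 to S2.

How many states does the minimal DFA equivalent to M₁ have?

2

Reachable states from the start: {S2,S3}. Unreachable: {S0,S1} — drop them.
P0 = {S3} | {S2}.
The partition is now stable with 2 blocks: {S3} | {S2}.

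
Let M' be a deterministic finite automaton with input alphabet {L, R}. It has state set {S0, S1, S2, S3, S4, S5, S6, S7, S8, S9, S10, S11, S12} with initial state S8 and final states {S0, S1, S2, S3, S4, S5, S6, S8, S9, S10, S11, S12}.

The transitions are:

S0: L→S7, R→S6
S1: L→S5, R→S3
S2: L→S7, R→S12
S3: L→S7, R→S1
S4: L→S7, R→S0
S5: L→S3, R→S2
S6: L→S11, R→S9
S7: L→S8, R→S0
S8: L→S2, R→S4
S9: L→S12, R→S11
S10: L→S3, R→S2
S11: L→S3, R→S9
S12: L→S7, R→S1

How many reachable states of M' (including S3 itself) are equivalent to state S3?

2

States {S10} cannot be reached from the start state, so discard them.
Initial partition by acceptance: {S0,S1,S2,S3,S4,S5,S6,S8,S9,S11,S12} | {S7}.
Split {S0,S1,S2,S3,S4,S5,S6,S8,S9,S11,S12} by δ(·,L) → {S1,S5,S6,S8,S9,S11} and {S0,S2,S3,S4,S12}.
Refine {S1,S5,S6,S8,S9,S11} on symbol L: members go to different blocks, giving {S5,S8,S9,S11} and {S1,S6}.
On input R, block {S5,S8,S9,S11} splits into {S5,S8} and {S9,S11}.
On input R, block {S0,S2,S3,S4,S12} splits into {S0,S3,S12} and {S2,S4}.
Split {S5,S8} by δ(·,L) → {S5} and {S8}.
Split {S1,S6} by δ(·,L) → {S1} and {S6}.
Refine {S0,S3,S12} on symbol R: members go to different blocks, giving {S3,S12} and {S0}.
Split {S2,S4} by δ(·,R) → {S2} and {S4}.
The partition is now stable with 10 blocks: {S5} | {S7} | {S3,S12} | {S1} | {S9,S11} | {S2} | {S8} | {S6} | {S0} | {S4}.
State S3 belongs to the block {S3,S12}, which has 2 states.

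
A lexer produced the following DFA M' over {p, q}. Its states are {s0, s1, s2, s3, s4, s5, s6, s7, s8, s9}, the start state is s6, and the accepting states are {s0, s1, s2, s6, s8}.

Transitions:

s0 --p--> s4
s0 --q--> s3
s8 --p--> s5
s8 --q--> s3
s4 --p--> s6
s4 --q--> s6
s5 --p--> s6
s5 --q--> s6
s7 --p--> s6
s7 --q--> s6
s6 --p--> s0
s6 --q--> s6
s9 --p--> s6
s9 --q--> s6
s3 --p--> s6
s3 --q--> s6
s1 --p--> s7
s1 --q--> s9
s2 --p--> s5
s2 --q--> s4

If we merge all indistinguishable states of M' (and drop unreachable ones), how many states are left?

3

States {s1,s2,s5,s7,s8,s9} cannot be reached from the start state, so discard them.
Start with accepting vs non-accepting: {s0,s6} | {s3,s4}.
Refine {s0,s6} on symbol p: members go to different blocks, giving {s0} and {s6}.
No further refinement is possible. Final partition (3 blocks): {s0} | {s3,s4} | {s6}.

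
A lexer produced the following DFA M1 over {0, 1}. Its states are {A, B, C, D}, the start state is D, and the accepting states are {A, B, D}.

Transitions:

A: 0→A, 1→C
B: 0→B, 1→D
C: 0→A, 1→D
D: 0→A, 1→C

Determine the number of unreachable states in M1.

No path from D leads to B; the other 3 states are all reachable.

1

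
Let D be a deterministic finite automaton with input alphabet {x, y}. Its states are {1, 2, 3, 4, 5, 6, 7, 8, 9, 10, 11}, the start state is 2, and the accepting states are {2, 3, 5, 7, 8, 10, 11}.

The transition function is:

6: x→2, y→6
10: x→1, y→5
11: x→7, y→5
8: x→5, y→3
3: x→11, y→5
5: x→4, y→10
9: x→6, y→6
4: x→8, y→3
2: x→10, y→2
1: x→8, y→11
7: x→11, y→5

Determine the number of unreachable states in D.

2

No path from 2 leads to 6, 9; the other 9 states are all reachable.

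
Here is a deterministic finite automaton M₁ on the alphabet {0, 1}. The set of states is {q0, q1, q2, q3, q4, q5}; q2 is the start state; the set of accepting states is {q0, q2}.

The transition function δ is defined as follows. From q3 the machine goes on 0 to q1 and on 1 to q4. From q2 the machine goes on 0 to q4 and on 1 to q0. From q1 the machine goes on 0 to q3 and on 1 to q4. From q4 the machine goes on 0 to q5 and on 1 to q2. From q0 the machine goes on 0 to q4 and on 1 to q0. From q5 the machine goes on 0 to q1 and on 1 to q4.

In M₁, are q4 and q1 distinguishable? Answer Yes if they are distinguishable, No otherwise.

Initial partition by acceptance: {q0,q2} | {q1,q3,q4,q5}.
Split {q1,q3,q4,q5} by δ(·,1) → {q1,q3,q5} and {q4}.
Stable partition: {q0,q2} | {q1,q3,q5} | {q4} — 3 equivalence classes.
q4 and q1 end up in different blocks, so they are distinguishable. For instance, the string '1' is accepted from only q4.

Yes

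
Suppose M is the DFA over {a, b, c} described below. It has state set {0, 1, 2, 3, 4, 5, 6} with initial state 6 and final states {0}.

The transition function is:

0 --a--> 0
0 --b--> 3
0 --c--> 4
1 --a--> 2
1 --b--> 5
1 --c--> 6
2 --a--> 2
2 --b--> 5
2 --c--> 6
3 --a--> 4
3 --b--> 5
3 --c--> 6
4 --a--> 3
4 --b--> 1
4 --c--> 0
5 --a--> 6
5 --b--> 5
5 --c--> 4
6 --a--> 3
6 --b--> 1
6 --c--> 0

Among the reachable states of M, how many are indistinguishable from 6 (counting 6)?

2

Every state is reachable, so we keep all 7.
Initial partition by acceptance: {0} | {1,2,3,4,5,6}.
Split {1,2,3,4,5,6} by δ(·,c) → {1,2,3,5} and {4,6}.
Split {1,2,3,5} by δ(·,a) → {1,2} and {3,5}.
Stable partition: {0} | {1,2} | {4,6} | {3,5} — 4 equivalence classes.
The equivalence class containing 6 is {4,6}, of size 2.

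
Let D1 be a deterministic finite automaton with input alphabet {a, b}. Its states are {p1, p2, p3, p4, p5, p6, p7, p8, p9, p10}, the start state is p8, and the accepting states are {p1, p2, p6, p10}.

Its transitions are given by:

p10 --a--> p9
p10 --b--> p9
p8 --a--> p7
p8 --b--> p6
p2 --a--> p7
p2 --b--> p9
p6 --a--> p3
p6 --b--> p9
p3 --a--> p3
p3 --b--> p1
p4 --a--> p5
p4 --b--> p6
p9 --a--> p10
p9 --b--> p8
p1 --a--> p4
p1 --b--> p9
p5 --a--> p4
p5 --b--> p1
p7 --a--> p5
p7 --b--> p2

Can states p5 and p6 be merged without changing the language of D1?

No

Start with accepting vs non-accepting: {p1,p2,p6,p10} | {p3,p4,p5,p7,p8,p9}.
On input a, block {p3,p4,p5,p7,p8,p9} splits into {p3,p4,p5,p7,p8} and {p9}.
Split {p1,p2,p6,p10} by δ(·,a) → {p1,p2,p6} and {p10}.
No further refinement is possible. Final partition (4 blocks): {p1,p2,p6} | {p3,p4,p5,p7,p8} | {p9} | {p10}.
p5 and p6 end up in different blocks, so they are distinguishable. For instance, the string 'ε' is accepted from only p6.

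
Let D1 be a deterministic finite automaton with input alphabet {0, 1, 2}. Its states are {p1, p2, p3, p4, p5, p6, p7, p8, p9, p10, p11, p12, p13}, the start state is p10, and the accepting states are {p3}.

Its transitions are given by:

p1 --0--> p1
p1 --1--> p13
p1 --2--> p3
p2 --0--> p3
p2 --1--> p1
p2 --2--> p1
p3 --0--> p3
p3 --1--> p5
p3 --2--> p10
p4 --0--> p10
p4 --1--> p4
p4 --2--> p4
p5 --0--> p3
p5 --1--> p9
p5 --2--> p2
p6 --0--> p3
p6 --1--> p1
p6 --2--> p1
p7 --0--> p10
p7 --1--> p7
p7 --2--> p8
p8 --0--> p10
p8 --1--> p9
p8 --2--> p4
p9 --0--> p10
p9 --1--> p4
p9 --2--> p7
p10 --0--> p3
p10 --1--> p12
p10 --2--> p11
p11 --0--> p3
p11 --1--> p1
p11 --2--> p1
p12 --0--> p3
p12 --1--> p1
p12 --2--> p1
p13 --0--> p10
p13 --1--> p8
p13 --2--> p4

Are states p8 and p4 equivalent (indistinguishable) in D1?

Yes

First remove the unreachable states {p6}; 12 states remain.
P0 = {p3} | {p1,p2,p4,p5,p7,p8,p9,p10,p11,p12,p13}.
Split {p1,p2,p4,p5,p7,p8,p9,p10,p11,p12,p13} by δ(·,0) → {p1,p4,p7,p8,p9,p13} and {p2,p5,p10,p11,p12}.
Split {p1,p4,p7,p8,p9,p13} by δ(·,0) → {p4,p7,p8,p9,p13} and {p1}.
Refine {p2,p5,p10,p11,p12} on symbol 1: members go to different blocks, giving {p2,p11,p12} and {p5} and {p10}.
Stable partition: {p3} | {p4,p7,p8,p9,p13} | {p2,p11,p12} | {p1} | {p5} | {p10} — 6 equivalence classes.
p8 and p4 lie in the same block of the stable partition, so they are equivalent — no string distinguishes them.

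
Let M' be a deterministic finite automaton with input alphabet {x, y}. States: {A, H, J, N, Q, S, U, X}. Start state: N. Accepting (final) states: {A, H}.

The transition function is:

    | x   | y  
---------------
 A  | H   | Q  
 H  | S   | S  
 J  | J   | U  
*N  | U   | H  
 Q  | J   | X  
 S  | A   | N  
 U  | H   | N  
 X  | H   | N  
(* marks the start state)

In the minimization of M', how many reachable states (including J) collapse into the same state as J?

Every state is reachable, so we keep all 8.
P0 = {A,H} | {J,N,Q,S,U,X}.
Refine {A,H} on symbol x: members go to different blocks, giving {A} and {H}.
Split {J,N,Q,S,U,X} by δ(·,x) → {J,N,Q} and {U,X} and {S}.
Split {J,N,Q} by δ(·,x) → {J,Q} and {N}.
Stable partition: {A} | {J,Q} | {H} | {U,X} | {S} | {N} — 6 equivalence classes.
State J belongs to the block {J,Q}, which has 2 states.

2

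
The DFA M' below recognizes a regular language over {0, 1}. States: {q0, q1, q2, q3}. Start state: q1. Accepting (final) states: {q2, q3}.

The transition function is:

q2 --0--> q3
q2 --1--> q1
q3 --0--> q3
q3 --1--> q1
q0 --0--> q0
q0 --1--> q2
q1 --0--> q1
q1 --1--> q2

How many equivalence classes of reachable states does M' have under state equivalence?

2

Reachable states from the start: {q1,q2,q3}. Unreachable: {q0} — drop them.
P0 = {q2,q3} | {q1}.
No further refinement is possible. Final partition (2 blocks): {q2,q3} | {q1}.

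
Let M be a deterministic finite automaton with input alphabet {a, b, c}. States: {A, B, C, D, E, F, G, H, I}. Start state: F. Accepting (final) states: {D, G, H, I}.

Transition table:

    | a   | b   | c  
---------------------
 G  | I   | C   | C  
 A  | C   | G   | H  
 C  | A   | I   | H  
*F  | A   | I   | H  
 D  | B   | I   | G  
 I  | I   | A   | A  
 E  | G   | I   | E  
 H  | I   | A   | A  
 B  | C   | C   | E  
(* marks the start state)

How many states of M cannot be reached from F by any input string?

No path from F leads to B, D, E; the other 6 states are all reachable.

3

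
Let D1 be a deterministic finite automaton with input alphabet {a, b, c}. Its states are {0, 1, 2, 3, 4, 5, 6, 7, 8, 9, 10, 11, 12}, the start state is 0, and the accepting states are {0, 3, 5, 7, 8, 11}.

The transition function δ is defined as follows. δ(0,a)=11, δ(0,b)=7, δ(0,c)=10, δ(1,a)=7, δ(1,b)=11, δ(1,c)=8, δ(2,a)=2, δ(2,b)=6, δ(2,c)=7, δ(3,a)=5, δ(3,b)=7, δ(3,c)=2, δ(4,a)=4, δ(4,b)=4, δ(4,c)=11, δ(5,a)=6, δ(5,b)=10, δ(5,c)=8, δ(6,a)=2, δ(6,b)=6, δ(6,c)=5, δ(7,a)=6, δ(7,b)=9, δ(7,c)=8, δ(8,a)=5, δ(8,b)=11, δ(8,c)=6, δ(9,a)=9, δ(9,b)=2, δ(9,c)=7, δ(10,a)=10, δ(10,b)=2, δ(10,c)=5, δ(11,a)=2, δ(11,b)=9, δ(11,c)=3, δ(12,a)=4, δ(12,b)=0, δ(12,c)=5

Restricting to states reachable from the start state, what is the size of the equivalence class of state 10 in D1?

First remove the unreachable states {1,4,12}; 10 states remain.
Initial partition by acceptance: {0,3,5,7,8,11} | {2,6,9,10}.
On input a, block {0,3,5,7,8,11} splits into {0,3,8} and {5,7,11}.
Stable partition: {0,3,8} | {2,6,9,10} | {5,7,11} — 3 equivalence classes.
The equivalence class containing 10 is {2,6,9,10}, of size 4.

4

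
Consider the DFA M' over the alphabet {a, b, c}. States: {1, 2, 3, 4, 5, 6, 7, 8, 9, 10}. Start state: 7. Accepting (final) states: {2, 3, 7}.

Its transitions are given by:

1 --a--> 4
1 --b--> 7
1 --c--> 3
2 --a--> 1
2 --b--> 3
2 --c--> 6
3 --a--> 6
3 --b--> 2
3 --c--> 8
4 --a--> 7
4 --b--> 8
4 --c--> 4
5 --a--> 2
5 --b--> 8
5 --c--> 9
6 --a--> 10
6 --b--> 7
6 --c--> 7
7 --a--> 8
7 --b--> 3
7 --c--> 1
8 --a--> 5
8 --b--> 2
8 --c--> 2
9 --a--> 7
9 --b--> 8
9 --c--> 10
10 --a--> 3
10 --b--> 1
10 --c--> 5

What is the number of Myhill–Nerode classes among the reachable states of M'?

Initial partition by acceptance: {2,3,7} | {1,4,5,6,8,9,10}.
Split {1,4,5,6,8,9,10} by δ(·,a) → {4,5,9,10} and {1,6,8}.
No further refinement is possible. Final partition (3 blocks): {2,3,7} | {4,5,9,10} | {1,6,8}.

3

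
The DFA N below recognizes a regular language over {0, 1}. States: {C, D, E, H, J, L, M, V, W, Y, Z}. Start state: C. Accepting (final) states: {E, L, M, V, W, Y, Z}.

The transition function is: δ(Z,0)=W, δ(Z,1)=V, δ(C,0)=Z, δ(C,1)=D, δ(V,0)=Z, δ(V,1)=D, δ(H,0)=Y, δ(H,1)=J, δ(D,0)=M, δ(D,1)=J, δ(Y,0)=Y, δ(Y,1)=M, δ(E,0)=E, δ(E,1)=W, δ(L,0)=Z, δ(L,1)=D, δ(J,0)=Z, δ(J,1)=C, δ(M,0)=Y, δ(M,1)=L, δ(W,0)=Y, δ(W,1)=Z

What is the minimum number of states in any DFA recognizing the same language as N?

4

First remove the unreachable states {E,H}; 9 states remain.
Initial partition by acceptance: {L,M,V,W,Y,Z} | {C,D,J}.
Refine {L,M,V,W,Y,Z} on symbol 1: members go to different blocks, giving {M,W,Y,Z} and {L,V}.
Split {M,W,Y,Z} by δ(·,1) → {W,Y} and {M,Z}.
No further refinement is possible. Final partition (4 blocks): {W,Y} | {C,D,J} | {L,V} | {M,Z}.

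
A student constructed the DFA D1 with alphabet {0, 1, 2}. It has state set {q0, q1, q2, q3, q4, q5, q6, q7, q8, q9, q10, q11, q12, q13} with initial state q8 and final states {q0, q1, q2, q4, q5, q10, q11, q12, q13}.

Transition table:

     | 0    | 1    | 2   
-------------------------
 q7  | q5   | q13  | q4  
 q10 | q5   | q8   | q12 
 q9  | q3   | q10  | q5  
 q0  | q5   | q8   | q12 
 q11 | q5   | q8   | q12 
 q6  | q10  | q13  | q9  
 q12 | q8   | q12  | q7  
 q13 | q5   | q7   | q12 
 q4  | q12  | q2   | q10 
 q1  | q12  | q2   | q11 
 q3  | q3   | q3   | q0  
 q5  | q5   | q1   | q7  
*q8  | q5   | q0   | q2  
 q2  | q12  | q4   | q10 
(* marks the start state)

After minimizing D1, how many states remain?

5

States {q3,q6,q9} cannot be reached from the start state, so discard them.
P0 = {q0,q1,q2,q4,q5,q10,q11,q12,q13} | {q7,q8}.
Split {q0,q1,q2,q4,q5,q10,q11,q12,q13} by δ(·,0) → {q0,q1,q2,q4,q5,q10,q11,q13} and {q12}.
Split {q0,q1,q2,q4,q5,q10,q11,q13} by δ(·,0) → {q0,q5,q10,q11,q13} and {q1,q2,q4}.
Refine {q0,q5,q10,q11,q13} on symbol 1: members go to different blocks, giving {q0,q10,q11,q13} and {q5}.
The partition is now stable with 5 blocks: {q0,q10,q11,q13} | {q7,q8} | {q12} | {q1,q2,q4} | {q5}.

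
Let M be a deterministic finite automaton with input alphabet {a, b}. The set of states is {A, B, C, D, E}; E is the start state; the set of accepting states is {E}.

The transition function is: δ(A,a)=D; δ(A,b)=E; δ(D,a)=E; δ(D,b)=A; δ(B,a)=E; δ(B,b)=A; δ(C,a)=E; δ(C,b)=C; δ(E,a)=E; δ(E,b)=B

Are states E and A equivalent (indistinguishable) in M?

States {C} cannot be reached from the start state, so discard them.
Initial partition by acceptance: {E} | {A,B,D}.
Split {A,B,D} by δ(·,a) → {B,D} and {A}.
The partition is now stable with 3 blocks: {E} | {B,D} | {A}.
E and A end up in different blocks, so they are distinguishable. For instance, the string 'ε' is accepted from only E.

No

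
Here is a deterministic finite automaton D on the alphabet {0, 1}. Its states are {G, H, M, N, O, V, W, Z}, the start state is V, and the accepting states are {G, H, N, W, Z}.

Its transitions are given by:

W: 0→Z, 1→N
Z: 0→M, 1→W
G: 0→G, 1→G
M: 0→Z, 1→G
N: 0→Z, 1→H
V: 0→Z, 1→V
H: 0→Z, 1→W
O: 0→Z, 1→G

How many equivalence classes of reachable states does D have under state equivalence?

Reachable states from the start: {G,H,M,N,V,W,Z}. Unreachable: {O} — drop them.
Start with accepting vs non-accepting: {G,H,N,W,Z} | {M,V}.
On input 0, block {G,H,N,W,Z} splits into {G,H,N,W} and {Z}.
Refine {G,H,N,W} on symbol 0: members go to different blocks, giving {H,N,W} and {G}.
On input 1, block {M,V} splits into {V} and {M}.
The partition is now stable with 5 blocks: {H,N,W} | {V} | {Z} | {G} | {M}.

5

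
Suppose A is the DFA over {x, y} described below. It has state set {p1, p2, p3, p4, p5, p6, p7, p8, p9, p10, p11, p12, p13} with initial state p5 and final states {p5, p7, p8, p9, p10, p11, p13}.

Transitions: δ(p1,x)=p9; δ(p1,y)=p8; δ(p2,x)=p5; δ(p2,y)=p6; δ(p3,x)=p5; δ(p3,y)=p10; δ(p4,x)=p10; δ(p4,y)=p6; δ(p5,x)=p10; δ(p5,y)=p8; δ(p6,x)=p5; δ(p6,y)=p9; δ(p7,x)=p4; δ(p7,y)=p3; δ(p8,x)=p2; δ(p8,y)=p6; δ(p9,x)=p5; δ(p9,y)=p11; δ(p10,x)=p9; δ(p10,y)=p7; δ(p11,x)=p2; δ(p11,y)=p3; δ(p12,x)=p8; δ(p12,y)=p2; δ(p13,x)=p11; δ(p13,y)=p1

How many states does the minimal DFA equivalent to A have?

First remove the unreachable states {p1,p12,p13}; 10 states remain.
Start with accepting vs non-accepting: {p5,p7,p8,p9,p10,p11} | {p2,p3,p4,p6}.
Refine {p5,p7,p8,p9,p10,p11} on symbol x: members go to different blocks, giving {p5,p9,p10} and {p7,p8,p11}.
Split {p2,p3,p4,p6} by δ(·,y) → {p2,p4} and {p3,p6}.
Stable partition: {p5,p9,p10} | {p2,p4} | {p7,p8,p11} | {p3,p6} — 4 equivalence classes.

4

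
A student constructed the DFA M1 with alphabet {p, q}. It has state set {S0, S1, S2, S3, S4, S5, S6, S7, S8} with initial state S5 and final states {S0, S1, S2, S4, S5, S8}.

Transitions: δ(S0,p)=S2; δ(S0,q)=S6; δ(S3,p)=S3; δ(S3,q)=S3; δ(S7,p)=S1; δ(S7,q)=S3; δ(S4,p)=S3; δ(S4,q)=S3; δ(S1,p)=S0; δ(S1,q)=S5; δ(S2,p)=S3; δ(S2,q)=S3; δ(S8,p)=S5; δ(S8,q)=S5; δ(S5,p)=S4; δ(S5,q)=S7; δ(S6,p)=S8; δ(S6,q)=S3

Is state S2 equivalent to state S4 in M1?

All states are reachable from the start state.
Start with accepting vs non-accepting: {S0,S1,S2,S4,S5,S8} | {S3,S6,S7}.
On input p, block {S0,S1,S2,S4,S5,S8} splits into {S0,S1,S5,S8} and {S2,S4}.
Split {S0,S1,S5,S8} by δ(·,p) → {S0,S5} and {S1,S8}.
Refine {S3,S6,S7} on symbol p: members go to different blocks, giving {S6,S7} and {S3}.
The partition is now stable with 5 blocks: {S0,S5} | {S6,S7} | {S2,S4} | {S1,S8} | {S3}.
S2 and S4 lie in the same block of the stable partition, so they are equivalent — no string distinguishes them.

Yes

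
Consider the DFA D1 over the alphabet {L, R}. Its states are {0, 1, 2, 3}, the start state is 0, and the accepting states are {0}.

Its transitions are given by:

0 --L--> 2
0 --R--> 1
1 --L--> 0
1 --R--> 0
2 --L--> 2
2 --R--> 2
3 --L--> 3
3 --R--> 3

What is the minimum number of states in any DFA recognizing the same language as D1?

Reachable states from the start: {0,1,2}. Unreachable: {3} — drop them.
Start with accepting vs non-accepting: {0} | {1,2}.
Refine {1,2} on symbol L: members go to different blocks, giving {1} and {2}.
The partition is now stable with 3 blocks: {0} | {1} | {2}.

3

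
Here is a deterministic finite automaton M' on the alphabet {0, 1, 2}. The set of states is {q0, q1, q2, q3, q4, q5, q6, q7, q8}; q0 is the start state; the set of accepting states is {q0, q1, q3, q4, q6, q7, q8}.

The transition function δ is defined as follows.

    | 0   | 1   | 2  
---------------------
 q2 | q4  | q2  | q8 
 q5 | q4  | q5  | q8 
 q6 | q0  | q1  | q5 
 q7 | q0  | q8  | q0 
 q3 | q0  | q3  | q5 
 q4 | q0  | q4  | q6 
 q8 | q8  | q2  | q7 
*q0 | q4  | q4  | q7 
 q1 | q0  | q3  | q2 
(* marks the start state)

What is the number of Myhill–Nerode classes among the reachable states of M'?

Start with accepting vs non-accepting: {q0,q1,q3,q4,q6,q7,q8} | {q2,q5}.
Split {q0,q1,q3,q4,q6,q7,q8} by δ(·,1) → {q0,q1,q3,q4,q6,q7} and {q8}.
On input 1, block {q0,q1,q3,q4,q6,q7} splits into {q0,q1,q3,q4,q6} and {q7}.
On input 2, block {q0,q1,q3,q4,q6} splits into {q1,q3,q6} and {q0} and {q4}.
No further refinement is possible. Final partition (6 blocks): {q1,q3,q6} | {q2,q5} | {q8} | {q7} | {q0} | {q4}.

6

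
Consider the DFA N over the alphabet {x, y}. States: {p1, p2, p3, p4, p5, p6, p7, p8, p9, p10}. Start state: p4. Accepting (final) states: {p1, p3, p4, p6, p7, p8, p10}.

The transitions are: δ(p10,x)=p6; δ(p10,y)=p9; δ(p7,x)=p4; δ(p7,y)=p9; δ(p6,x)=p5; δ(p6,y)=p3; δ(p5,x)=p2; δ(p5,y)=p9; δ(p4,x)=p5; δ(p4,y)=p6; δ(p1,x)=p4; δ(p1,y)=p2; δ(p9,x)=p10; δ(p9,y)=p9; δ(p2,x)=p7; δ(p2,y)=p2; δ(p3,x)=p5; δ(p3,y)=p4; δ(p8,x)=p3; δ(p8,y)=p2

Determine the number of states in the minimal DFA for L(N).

4

States {p1,p8} cannot be reached from the start state, so discard them.
P0 = {p3,p4,p6,p7,p10} | {p2,p5,p9}.
On input x, block {p3,p4,p6,p7,p10} splits into {p3,p4,p6} and {p7,p10}.
Split {p2,p5,p9} by δ(·,x) → {p2,p9} and {p5}.
The partition is now stable with 4 blocks: {p3,p4,p6} | {p2,p9} | {p7,p10} | {p5}.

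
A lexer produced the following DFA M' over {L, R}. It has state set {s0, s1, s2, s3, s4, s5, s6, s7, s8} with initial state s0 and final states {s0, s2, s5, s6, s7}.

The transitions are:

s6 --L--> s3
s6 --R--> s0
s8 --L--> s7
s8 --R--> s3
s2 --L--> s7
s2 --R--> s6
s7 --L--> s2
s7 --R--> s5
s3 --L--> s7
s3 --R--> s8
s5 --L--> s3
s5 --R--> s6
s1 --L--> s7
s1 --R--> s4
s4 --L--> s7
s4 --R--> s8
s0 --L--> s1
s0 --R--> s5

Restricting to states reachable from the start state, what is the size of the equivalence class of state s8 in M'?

All states are reachable from the start state.
Initial partition by acceptance: {s0,s2,s5,s6,s7} | {s1,s3,s4,s8}.
Split {s0,s2,s5,s6,s7} by δ(·,L) → {s0,s5,s6} and {s2,s7}.
The partition is now stable with 3 blocks: {s0,s5,s6} | {s1,s3,s4,s8} | {s2,s7}.
State s8 belongs to the block {s1,s3,s4,s8}, which has 4 states.

4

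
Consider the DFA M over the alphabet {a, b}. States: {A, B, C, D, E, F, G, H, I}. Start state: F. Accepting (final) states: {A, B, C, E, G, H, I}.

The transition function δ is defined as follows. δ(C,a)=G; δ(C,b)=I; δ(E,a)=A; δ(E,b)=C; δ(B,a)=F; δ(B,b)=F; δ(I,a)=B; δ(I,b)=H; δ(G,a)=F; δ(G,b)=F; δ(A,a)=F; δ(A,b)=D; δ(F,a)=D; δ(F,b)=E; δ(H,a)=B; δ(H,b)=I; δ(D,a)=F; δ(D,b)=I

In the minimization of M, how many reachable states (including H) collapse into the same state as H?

4

Every state is reachable, so we keep all 9.
Start with accepting vs non-accepting: {A,B,C,E,G,H,I} | {D,F}.
Split {A,B,C,E,G,H,I} by δ(·,a) → {C,E,H,I} and {A,B,G}.
Stable partition: {C,E,H,I} | {D,F} | {A,B,G} — 3 equivalence classes.
The equivalence class containing H is {C,E,H,I}, of size 4.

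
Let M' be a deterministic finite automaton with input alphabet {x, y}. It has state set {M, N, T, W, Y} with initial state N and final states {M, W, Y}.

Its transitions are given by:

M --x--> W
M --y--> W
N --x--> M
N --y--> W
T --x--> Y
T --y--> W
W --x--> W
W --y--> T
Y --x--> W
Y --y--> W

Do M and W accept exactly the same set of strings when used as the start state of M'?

No

Every state is reachable, so we keep all 5.
Start with accepting vs non-accepting: {M,W,Y} | {N,T}.
Split {M,W,Y} by δ(·,y) → {M,Y} and {W}.
Stable partition: {M,Y} | {N,T} | {W} — 3 equivalence classes.
M and W end up in different blocks, so they are distinguishable. For instance, the string 'y' is accepted from only M.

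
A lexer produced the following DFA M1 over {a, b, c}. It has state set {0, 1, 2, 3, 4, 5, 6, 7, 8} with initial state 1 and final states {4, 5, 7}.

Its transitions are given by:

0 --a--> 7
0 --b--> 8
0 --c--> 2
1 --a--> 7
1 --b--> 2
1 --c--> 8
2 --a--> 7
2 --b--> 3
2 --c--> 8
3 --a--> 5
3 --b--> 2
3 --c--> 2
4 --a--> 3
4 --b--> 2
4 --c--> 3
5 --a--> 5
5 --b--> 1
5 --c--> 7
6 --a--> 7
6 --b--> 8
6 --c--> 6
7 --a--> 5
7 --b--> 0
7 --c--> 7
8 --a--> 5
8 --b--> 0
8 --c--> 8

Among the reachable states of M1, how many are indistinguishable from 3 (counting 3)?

5

States {4,6} cannot be reached from the start state, so discard them.
Start with accepting vs non-accepting: {5,7} | {0,1,2,3,8}.
No further refinement is possible. Final partition (2 blocks): {5,7} | {0,1,2,3,8}.
The equivalence class containing 3 is {0,1,2,3,8}, of size 5.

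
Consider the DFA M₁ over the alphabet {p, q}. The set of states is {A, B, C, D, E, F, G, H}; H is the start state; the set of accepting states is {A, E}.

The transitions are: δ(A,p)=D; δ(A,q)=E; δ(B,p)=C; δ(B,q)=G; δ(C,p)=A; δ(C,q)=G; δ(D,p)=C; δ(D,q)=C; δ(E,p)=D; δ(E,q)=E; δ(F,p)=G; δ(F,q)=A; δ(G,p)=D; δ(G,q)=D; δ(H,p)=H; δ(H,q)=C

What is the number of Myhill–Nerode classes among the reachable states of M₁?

5

First remove the unreachable states {B,F}; 6 states remain.
Start with accepting vs non-accepting: {A,E} | {C,D,G,H}.
On input p, block {C,D,G,H} splits into {D,G,H} and {C}.
Refine {D,G,H} on symbol p: members go to different blocks, giving {G,H} and {D}.
Split {G,H} by δ(·,p) → {G} and {H}.
The partition is now stable with 5 blocks: {A,E} | {G} | {C} | {D} | {H}.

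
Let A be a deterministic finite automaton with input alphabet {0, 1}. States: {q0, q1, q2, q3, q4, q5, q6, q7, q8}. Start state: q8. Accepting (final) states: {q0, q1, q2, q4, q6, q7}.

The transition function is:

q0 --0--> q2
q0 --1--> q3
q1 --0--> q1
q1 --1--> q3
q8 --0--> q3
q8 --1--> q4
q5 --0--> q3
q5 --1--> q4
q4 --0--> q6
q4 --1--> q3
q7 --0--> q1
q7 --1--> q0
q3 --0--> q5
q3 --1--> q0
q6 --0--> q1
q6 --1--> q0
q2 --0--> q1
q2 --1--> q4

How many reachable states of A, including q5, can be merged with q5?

3

First remove the unreachable states {q7}; 8 states remain.
Start with accepting vs non-accepting: {q0,q1,q2,q4,q6} | {q3,q5,q8}.
On input 1, block {q0,q1,q2,q4,q6} splits into {q0,q1,q4} and {q2,q6}.
Split {q0,q1,q4} by δ(·,0) → {q0,q4} and {q1}.
Stable partition: {q0,q4} | {q3,q5,q8} | {q2,q6} | {q1} — 4 equivalence classes.
The equivalence class containing q5 is {q3,q5,q8}, of size 3.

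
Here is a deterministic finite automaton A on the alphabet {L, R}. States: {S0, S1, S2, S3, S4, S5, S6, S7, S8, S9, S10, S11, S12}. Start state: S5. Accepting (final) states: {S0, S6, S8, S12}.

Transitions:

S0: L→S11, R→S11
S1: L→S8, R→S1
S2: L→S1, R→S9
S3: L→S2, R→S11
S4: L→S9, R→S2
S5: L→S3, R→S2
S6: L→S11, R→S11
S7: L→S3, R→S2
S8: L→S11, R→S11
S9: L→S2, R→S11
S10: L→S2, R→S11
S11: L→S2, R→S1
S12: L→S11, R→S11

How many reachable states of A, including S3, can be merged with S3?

2

First remove the unreachable states {S0,S4,S6,S7,S10,S12}; 7 states remain.
Start with accepting vs non-accepting: {S8} | {S1,S2,S3,S5,S9,S11}.
On input L, block {S1,S2,S3,S5,S9,S11} splits into {S2,S3,S5,S9,S11} and {S1}.
Refine {S2,S3,S5,S9,S11} on symbol L: members go to different blocks, giving {S3,S5,S9,S11} and {S2}.
Refine {S3,S5,S9,S11} on symbol L: members go to different blocks, giving {S3,S9,S11} and {S5}.
Refine {S3,S9,S11} on symbol R: members go to different blocks, giving {S3,S9} and {S11}.
The partition is now stable with 6 blocks: {S8} | {S3,S9} | {S1} | {S2} | {S5} | {S11}.
The equivalence class containing S3 is {S3,S9}, of size 2.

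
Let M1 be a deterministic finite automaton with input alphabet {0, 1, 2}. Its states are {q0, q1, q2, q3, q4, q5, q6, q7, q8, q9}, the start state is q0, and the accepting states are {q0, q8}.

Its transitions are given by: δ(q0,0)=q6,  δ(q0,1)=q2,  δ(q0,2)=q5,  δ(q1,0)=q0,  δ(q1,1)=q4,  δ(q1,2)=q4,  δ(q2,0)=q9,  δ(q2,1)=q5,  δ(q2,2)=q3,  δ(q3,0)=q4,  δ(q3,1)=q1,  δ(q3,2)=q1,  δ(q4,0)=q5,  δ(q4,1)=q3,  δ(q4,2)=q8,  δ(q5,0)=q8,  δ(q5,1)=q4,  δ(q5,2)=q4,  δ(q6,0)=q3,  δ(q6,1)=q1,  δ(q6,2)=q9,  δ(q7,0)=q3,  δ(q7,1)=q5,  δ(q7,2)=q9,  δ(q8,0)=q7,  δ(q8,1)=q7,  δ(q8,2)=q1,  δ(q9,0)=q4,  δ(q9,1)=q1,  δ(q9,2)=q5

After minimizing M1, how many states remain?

5

P0 = {q0,q8} | {q1,q2,q3,q4,q5,q6,q7,q9}.
Refine {q1,q2,q3,q4,q5,q6,q7,q9} on symbol 0: members go to different blocks, giving {q2,q3,q4,q6,q7,q9} and {q1,q5}.
Refine {q2,q3,q4,q6,q7,q9} on symbol 0: members go to different blocks, giving {q2,q3,q6,q7,q9} and {q4}.
Split {q2,q3,q6,q7,q9} by δ(·,0) → {q2,q6,q7} and {q3,q9}.
No further refinement is possible. Final partition (5 blocks): {q0,q8} | {q2,q6,q7} | {q1,q5} | {q4} | {q3,q9}.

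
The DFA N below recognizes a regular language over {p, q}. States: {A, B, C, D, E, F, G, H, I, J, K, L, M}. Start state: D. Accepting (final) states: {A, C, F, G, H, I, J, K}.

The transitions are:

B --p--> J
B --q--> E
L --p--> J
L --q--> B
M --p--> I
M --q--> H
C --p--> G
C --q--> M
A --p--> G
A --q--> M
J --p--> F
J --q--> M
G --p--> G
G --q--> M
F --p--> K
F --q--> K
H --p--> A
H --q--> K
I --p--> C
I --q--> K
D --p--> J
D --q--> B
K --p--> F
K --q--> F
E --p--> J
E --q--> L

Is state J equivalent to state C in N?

All states are reachable from the start state.
P0 = {A,C,F,G,H,I,J,K} | {B,D,E,L,M}.
Split {A,C,F,G,H,I,J,K} by δ(·,q) → {A,C,G,J} and {F,H,I,K}.
Split {A,C,G,J} by δ(·,p) → {A,C,G} and {J}.
Split {B,D,E,L,M} by δ(·,p) → {B,D,E,L} and {M}.
On input p, block {F,H,I,K} splits into {F,K} and {H,I}.
No further refinement is possible. Final partition (6 blocks): {A,C,G} | {B,D,E,L} | {F,K} | {J} | {M} | {H,I}.
J and C end up in different blocks, so they are distinguishable. For instance, the string 'pq' is accepted from only J.

No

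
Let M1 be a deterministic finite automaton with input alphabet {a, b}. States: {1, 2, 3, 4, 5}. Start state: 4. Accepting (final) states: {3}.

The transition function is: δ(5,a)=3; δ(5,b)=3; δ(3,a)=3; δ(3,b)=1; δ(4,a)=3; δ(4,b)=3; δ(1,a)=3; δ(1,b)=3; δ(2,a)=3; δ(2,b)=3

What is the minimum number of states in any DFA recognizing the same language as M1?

States {2,5} cannot be reached from the start state, so discard them.
Initial partition by acceptance: {3} | {1,4}.
Stable partition: {3} | {1,4} — 2 equivalence classes.

2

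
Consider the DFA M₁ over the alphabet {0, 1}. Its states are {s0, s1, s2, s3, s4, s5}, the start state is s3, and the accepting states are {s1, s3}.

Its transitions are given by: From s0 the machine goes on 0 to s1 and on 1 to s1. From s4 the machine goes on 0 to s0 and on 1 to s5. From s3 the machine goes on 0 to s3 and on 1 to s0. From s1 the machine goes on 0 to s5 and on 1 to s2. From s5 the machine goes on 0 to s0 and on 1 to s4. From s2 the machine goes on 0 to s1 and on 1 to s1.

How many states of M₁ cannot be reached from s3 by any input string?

Exploring from s3, all states are eventually visited, so none are unreachable.

0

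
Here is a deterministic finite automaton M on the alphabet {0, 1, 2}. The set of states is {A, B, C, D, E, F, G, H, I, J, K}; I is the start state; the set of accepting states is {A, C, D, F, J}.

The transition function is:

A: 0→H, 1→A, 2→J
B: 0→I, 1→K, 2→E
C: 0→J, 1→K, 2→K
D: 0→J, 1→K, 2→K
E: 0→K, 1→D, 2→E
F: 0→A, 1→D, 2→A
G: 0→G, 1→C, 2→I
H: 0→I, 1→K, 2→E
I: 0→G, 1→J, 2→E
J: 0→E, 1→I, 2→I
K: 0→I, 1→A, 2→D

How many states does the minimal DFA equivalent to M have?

8

States {B,F} cannot be reached from the start state, so discard them.
Initial partition by acceptance: {A,C,D,J} | {E,G,H,I,K}.
Split {A,C,D,J} by δ(·,0) → {A,J} and {C,D}.
Split {A,J} by δ(·,1) → {A} and {J}.
On input 1, block {E,G,H,I,K} splits into {E,G} and {H} and {I} and {K}.
On input 0, block {E,G} splits into {E} and {G}.
No further refinement is possible. Final partition (8 blocks): {A} | {E} | {C,D} | {J} | {H} | {I} | {K} | {G}.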